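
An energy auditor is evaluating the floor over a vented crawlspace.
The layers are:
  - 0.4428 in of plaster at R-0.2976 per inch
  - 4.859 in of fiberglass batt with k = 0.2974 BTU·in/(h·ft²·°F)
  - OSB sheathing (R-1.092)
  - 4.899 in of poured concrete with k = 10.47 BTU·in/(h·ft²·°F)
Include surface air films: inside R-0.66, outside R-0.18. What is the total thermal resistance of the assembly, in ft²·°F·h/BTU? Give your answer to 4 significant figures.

0.4428 × 0.2976 = 0.13178
4.859/0.2974 = 16.338
4.899/10.47 = 0.46791
R_total = 0.66 + 0.13178 + 16.338 + 1.092 + 0.46791 + 0.18 = 18.87 ft²·°F·h/BTU

18.87 ft²·°F·h/BTU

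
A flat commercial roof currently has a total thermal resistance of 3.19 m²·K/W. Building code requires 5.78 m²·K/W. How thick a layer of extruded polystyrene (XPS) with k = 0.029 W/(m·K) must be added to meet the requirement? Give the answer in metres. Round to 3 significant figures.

ΔR = 5.78 − 3.19 = 2.59 m²·K/W
L = ΔR × k = 2.59 × 0.029 = 0.07511 m

0.0751 m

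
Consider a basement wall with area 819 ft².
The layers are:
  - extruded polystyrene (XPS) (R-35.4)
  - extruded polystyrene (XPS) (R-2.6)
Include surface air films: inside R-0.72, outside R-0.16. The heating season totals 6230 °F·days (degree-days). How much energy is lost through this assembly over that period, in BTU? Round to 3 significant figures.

R_total = 0.72 + 35.4 + 2.6 + 0.16 = 38.88 ft²·°F·h/BTU
E = A × HDD × 24 / R = 819 × 6230 × 24 / 38.88 = 3150000 BTU

3150000 BTU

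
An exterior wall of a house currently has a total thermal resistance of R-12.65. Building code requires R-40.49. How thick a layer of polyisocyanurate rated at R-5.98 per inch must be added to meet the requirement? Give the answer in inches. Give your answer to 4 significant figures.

ΔR = 40.49 − 12.65 = 27.84 ft²·°F·h/BTU
L = ΔR / (R/in) = 27.84/5.98 = 4.6555 in

4.656 in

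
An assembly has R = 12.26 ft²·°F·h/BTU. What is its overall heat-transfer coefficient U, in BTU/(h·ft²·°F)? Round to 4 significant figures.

0.08157 BTU/(h·ft²·°F)

U = 1/R = 1/12.26 = 0.081566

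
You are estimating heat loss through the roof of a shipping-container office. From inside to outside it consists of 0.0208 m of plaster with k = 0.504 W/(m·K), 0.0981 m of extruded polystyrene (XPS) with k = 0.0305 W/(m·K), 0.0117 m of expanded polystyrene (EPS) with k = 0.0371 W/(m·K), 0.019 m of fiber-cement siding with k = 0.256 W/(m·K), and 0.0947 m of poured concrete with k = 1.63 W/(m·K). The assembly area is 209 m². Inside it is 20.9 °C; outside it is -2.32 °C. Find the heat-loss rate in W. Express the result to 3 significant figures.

1310 W

0.0208/0.504 = 0.04127
0.0981/0.0305 = 3.216
0.0117/0.0371 = 0.3154
0.019/0.256 = 0.07422
0.0947/1.63 = 0.0581
R_total = 0.04127 + 3.216 + 0.3154 + 0.07422 + 0.0581 = 3.705 m²·K/W
Q = A·ΔT/R = 209 × (20.9 − (-2.32)) / 3.705 = 1310 W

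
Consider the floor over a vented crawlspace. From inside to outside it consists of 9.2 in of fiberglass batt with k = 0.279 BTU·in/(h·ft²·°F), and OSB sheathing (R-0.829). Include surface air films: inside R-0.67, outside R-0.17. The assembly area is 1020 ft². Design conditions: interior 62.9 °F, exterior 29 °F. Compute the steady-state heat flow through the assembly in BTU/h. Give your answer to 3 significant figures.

9.2/0.279 = 32.97
R_total = 0.67 + 32.97 + 0.829 + 0.17 = 34.64 ft²·°F·h/BTU
Q = A·ΔT/R = 1020 × (62.9 − 29) / 34.64 = 998.1 BTU/h

998 BTU/h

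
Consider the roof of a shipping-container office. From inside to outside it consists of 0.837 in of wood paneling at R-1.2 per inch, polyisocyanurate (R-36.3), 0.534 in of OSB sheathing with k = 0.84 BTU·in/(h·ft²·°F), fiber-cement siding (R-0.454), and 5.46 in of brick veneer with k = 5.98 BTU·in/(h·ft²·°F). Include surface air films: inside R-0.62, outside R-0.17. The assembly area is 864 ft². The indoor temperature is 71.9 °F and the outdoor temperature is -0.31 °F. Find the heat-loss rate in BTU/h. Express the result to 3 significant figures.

0.837 × 1.2 = 1.004
0.534/0.84 = 0.6357
5.46/5.98 = 0.913
R_total = 0.62 + 1.004 + 36.3 + 0.6357 + 0.454 + 0.913 + 0.17 = 40.1 ft²·°F·h/BTU
Q = A·ΔT/R = 864 × (71.9 − (-0.31)) / 40.1 = 1556 BTU/h

1560 BTU/h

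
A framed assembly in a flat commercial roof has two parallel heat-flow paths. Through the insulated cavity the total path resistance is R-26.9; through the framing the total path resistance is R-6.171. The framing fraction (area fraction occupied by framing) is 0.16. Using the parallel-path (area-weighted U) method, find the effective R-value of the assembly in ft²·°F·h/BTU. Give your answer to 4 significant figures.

U_eff = 0.84/26.9 + 0.16/6.171 = 0.031227 + 0.025928 = 0.057154
R_eff = 1/U_eff = 17.496 ft²·°F·h/BTU

17.50 ft²·°F·h/BTU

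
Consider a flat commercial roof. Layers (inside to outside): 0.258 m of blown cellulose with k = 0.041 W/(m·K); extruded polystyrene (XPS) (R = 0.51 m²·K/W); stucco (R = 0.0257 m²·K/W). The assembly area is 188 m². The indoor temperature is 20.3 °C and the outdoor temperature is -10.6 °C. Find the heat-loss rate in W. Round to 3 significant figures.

851 W

0.258/0.041 = 6.293
R_total = 6.293 + 0.51 + 0.0257 = 6.828 m²·K/W
Q = A·ΔT/R = 188 × (20.3 − (-10.6)) / 6.828 = 850.7 W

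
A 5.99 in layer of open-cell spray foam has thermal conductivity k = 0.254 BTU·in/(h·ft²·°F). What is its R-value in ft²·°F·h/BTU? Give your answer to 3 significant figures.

R = L/k = 5.99/0.254 = 23.58 ft²·°F·h/BTU

23.6 ft²·°F·h/BTU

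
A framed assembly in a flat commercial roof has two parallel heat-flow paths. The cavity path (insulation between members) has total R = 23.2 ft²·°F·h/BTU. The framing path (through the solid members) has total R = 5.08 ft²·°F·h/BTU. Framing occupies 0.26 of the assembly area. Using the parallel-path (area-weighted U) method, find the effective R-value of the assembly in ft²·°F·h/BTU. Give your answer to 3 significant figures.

U_eff = 0.74/23.2 + 0.26/5.08 = 0.0319 + 0.05118 = 0.08308
R_eff = 1/U_eff = 12.04 ft²·°F·h/BTU

12.0 ft²·°F·h/BTU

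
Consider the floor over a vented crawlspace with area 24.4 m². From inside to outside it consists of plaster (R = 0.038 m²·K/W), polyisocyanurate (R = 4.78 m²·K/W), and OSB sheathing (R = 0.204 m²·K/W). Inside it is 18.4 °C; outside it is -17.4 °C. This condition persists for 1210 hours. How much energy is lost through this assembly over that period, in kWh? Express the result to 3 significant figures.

R_total = 0.038 + 4.78 + 0.204 = 5.022 m²·K/W
Q = 24.4 × (18.4 − (-17.4)) / 5.022 = 173.9 W
E = 173.9 W × 1210 h / 1000 = 210.5 kWh

210 kWh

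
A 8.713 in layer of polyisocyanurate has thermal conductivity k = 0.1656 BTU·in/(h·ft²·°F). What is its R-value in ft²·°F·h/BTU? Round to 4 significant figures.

52.61 ft²·°F·h/BTU

R = L/k = 8.713/0.1656 = 52.615 ft²·°F·h/BTU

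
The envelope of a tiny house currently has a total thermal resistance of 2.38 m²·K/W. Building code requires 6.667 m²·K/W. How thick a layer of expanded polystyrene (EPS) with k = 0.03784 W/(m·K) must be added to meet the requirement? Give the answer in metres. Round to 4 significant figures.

ΔR = 6.667 − 2.38 = 4.287 m²·K/W
L = ΔR × k = 4.287 × 0.03784 = 0.16222 m

0.1622 m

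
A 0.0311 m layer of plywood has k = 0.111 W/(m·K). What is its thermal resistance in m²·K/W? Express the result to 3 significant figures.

R = L/k = 0.0311/0.111 = 0.2802 m²·K/W

0.280 m²·K/W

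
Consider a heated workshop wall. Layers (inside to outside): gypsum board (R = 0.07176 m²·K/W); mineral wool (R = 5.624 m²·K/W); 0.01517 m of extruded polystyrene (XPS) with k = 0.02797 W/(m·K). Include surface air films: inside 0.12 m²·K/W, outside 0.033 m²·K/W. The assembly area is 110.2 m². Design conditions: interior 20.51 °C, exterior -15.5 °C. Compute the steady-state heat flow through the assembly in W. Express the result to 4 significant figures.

0.01517/0.02797 = 0.54237
R_total = 0.12 + 0.07176 + 5.624 + 0.54237 + 0.033 = 6.3911 m²·K/W
Q = A·ΔT/R = 110.2 × (20.51 − (-15.5)) / 6.3911 = 620.91 W

620.9 W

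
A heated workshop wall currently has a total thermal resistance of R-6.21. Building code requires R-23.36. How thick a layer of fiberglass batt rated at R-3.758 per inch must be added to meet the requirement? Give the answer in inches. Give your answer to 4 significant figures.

ΔR = 23.36 − 6.21 = 17.15 ft²·°F·h/BTU
L = ΔR / (R/in) = 17.15/3.758 = 4.5636 in

4.564 in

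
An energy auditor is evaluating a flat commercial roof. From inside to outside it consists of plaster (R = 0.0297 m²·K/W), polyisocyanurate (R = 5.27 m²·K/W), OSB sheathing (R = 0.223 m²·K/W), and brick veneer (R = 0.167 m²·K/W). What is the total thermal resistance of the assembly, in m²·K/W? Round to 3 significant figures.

5.69 m²·K/W

R_total = 0.0297 + 5.27 + 0.223 + 0.167 = 5.69 m²·K/W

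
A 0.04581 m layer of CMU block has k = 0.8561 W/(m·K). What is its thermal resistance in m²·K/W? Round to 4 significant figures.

R = L/k = 0.04581/0.8561 = 0.05351 m²·K/W

0.05351 m²·K/W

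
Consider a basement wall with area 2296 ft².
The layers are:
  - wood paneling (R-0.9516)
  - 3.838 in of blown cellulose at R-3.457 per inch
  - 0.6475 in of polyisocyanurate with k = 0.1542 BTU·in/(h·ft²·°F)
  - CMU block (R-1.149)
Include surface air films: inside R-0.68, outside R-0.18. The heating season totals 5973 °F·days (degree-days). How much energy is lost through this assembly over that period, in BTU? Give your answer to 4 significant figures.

3.838 × 3.457 = 13.268
0.6475/0.1542 = 4.1991
R_total = 0.68 + 0.9516 + 13.268 + 4.1991 + 1.149 + 0.18 = 20.428 ft²·°F·h/BTU
E = A × HDD × 24 / R = 2296 × 5973 × 24 / 20.428 = 16112000 BTU

16110000 BTU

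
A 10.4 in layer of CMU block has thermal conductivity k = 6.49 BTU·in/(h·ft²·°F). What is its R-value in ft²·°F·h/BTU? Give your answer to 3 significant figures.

R = L/k = 10.4/6.49 = 1.602 ft²·°F·h/BTU

1.60 ft²·°F·h/BTU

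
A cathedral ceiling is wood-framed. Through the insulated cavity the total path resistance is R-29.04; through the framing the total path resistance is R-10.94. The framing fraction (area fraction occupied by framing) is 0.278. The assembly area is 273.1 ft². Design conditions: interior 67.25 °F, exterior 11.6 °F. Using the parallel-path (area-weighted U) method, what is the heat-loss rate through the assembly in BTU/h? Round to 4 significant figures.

U_eff = 0.722/29.04 + 0.278/10.94 = 0.024862 + 0.025411 = 0.050274
R_eff = 1/U_eff = 19.891 ft²·°F·h/BTU
Q = 273.1 × (67.25 − 11.6) / 19.891 = 764.06 BTU/h

764.1 BTU/h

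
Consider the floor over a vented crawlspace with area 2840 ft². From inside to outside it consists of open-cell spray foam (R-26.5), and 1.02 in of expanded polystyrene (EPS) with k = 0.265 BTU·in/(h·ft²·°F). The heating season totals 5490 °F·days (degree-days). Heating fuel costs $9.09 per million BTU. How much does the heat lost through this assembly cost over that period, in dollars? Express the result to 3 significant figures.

112 dollars

1.02/0.265 = 3.849
R_total = 26.5 + 3.849 = 30.35 ft²·°F·h/BTU
E = A × HDD × 24 / R = 2840 × 5490 × 24 / 30.35 = 12330000 BTU
Cost = 12330000/10⁶ × 9.09 = $112.1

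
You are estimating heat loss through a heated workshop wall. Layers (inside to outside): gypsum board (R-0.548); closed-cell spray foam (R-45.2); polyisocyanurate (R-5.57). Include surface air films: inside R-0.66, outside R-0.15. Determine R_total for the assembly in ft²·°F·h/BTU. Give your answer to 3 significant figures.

52.1 ft²·°F·h/BTU

R_total = 0.66 + 0.548 + 45.2 + 5.57 + 0.15 = 52.13 ft²·°F·h/BTU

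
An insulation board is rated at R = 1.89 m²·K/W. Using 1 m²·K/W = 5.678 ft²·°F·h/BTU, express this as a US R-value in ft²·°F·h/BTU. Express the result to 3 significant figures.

10.7 ft²·°F·h/BTU

R_US = 1.89 × 5.678 = 10.73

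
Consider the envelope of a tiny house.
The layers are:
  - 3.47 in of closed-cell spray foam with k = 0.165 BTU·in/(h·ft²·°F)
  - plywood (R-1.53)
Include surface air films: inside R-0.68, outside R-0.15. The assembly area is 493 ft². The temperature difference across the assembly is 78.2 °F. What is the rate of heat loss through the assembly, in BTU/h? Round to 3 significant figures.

3.47/0.165 = 21.03
R_total = 0.68 + 21.03 + 1.53 + 0.15 = 23.39 ft²·°F·h/BTU
Q = A·ΔT/R = 493 × 78.2 / 23.39 = 1648 BTU/h

1650 BTU/h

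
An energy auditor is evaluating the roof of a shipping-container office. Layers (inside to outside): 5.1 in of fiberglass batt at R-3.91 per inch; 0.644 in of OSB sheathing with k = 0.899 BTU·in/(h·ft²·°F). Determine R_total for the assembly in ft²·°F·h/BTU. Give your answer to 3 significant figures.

5.1 × 3.91 = 19.94
0.644/0.899 = 0.7164
R_total = 19.94 + 0.7164 = 20.66 ft²·°F·h/BTU

20.7 ft²·°F·h/BTU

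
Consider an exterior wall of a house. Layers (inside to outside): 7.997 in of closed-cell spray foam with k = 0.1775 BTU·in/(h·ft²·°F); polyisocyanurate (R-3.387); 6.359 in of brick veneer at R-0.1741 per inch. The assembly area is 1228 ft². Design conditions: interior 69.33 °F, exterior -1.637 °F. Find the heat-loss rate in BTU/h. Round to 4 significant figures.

1759 BTU/h

7.997/0.1775 = 45.054
6.359 × 0.1741 = 1.1071
R_total = 45.054 + 3.387 + 1.1071 = 49.548 ft²·°F·h/BTU
Q = A·ΔT/R = 1228 × (69.33 − (-1.637)) / 49.548 = 1758.9 BTU/h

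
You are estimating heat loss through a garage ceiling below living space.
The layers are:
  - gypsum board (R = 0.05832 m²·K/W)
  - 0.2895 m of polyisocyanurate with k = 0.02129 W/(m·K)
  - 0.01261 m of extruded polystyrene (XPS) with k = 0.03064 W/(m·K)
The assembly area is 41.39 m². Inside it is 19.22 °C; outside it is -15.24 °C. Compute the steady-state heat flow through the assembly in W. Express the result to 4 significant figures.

0.2895/0.02129 = 13.598
0.01261/0.03064 = 0.41155
R_total = 0.05832 + 13.598 + 0.41155 = 14.068 m²·K/W
Q = A·ΔT/R = 41.39 × (19.22 − (-15.24)) / 14.068 = 101.39 W

101.4 W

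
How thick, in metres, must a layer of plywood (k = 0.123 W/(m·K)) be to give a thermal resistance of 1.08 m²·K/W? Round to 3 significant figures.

L = R·k = 1.08 × 0.123 = 0.1328 m

0.133 m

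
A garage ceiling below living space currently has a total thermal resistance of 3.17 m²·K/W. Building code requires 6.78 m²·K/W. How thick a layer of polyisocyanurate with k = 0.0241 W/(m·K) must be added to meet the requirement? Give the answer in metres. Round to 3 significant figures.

0.0870 m

ΔR = 6.78 − 3.17 = 3.61 m²·K/W
L = ΔR × k = 3.61 × 0.0241 = 0.087 m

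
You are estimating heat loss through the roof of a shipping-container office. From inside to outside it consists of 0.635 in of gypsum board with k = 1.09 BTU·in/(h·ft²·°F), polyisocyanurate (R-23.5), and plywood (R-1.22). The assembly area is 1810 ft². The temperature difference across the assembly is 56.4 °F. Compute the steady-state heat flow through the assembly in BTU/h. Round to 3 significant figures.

0.635/1.09 = 0.5826
R_total = 0.5826 + 23.5 + 1.22 = 25.3 ft²·°F·h/BTU
Q = A·ΔT/R = 1810 × 56.4 / 25.3 = 4035 BTU/h

4030 BTU/h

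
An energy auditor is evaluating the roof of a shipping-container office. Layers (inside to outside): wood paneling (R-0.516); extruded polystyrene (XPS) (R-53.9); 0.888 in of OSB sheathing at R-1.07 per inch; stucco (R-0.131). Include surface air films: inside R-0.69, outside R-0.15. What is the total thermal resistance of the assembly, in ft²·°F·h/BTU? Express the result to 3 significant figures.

0.888 × 1.07 = 0.9502
R_total = 0.69 + 0.516 + 53.9 + 0.9502 + 0.131 + 0.15 = 56.34 ft²·°F·h/BTU

56.3 ft²·°F·h/BTU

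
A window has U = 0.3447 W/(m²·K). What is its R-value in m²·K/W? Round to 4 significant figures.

R = 1/U = 1/0.3447 = 2.9011

2.901 m²·K/W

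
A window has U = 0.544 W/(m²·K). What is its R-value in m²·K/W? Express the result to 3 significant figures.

1.84 m²·K/W

R = 1/U = 1/0.544 = 1.838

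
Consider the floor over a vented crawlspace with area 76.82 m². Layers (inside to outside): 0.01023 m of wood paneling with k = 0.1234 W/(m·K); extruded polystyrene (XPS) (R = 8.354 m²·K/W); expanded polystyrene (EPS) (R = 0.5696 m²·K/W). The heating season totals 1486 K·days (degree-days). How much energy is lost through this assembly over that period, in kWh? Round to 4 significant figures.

304.2 kWh

0.01023/0.1234 = 0.082901
R_total = 0.082901 + 8.354 + 0.5696 = 9.0065 m²·K/W
E = A × HDD × 24 / R / 1000 = 76.82 × 1486 × 24 / 9.0065 / 1000 = 304.19 kWh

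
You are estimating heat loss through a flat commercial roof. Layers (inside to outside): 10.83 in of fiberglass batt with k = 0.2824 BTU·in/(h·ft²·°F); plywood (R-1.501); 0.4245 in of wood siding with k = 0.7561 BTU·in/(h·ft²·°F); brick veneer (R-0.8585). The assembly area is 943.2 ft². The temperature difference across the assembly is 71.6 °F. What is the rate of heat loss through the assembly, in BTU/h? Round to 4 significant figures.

10.83/0.2824 = 38.35
0.4245/0.7561 = 0.56143
R_total = 38.35 + 1.501 + 0.56143 + 0.8585 = 41.271 ft²·°F·h/BTU
Q = A·ΔT/R = 943.2 × 71.6 / 41.271 = 1636.3 BTU/h

1636 BTU/h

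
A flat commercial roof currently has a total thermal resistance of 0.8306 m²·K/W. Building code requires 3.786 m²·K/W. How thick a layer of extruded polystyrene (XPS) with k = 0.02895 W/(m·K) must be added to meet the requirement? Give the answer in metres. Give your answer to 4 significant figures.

ΔR = 3.786 − 0.8306 = 2.9554 m²·K/W
L = ΔR × k = 2.9554 × 0.02895 = 0.085559 m

0.08556 m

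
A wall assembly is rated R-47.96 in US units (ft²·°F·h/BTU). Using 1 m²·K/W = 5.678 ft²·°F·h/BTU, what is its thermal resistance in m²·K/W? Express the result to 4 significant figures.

R_SI = 47.96/5.678 = 8.4466

8.447 m²·K/W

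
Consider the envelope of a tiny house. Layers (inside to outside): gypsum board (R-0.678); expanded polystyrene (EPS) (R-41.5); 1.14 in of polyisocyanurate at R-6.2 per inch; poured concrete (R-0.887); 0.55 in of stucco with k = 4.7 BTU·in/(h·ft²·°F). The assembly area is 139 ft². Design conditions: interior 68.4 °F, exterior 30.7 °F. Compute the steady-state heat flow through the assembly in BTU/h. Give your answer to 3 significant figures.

104 BTU/h

1.14 × 6.2 = 7.068
0.55/4.7 = 0.117
R_total = 0.678 + 41.5 + 7.068 + 0.887 + 0.117 = 50.25 ft²·°F·h/BTU
Q = A·ΔT/R = 139 × (68.4 − 30.7) / 50.25 = 104.3 BTU/h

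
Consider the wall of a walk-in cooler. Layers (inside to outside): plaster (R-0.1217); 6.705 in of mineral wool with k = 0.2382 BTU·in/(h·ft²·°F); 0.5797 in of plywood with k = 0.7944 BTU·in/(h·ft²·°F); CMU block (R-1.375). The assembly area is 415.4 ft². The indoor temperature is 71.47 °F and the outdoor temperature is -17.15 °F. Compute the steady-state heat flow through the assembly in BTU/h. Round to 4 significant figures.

1212 BTU/h

6.705/0.2382 = 28.149
0.5797/0.7944 = 0.72973
R_total = 0.1217 + 28.149 + 0.72973 + 1.375 = 30.375 ft²·°F·h/BTU
Q = A·ΔT/R = 415.4 × (71.47 − (-17.15)) / 30.375 = 1211.9 BTU/h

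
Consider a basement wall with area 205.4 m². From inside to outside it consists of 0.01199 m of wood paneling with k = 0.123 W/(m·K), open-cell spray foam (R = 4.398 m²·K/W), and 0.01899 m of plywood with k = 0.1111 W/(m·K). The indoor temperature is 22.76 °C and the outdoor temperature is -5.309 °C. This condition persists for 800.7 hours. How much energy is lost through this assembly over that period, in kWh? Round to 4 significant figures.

0.01199/0.123 = 0.09748
0.01899/0.1111 = 0.17093
R_total = 0.09748 + 4.398 + 0.17093 = 4.6664 m²·K/W
Q = 205.4 × (22.76 − (-5.309)) / 4.6664 = 1235.5 W
E = 1235.5 W × 800.7 h / 1000 = 989.27 kWh

989.3 kWh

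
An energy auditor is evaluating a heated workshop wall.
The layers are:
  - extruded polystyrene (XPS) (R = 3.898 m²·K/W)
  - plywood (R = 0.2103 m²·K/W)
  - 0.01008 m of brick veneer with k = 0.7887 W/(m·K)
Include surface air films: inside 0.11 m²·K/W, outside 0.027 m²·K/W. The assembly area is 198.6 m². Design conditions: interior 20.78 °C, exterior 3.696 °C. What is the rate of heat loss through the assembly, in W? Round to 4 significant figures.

0.01008/0.7887 = 0.012781
R_total = 0.11 + 3.898 + 0.2103 + 0.012781 + 0.027 = 4.2581 m²·K/W
Q = A·ΔT/R = 198.6 × (20.78 − 3.696) / 4.2581 = 796.81 W

796.8 W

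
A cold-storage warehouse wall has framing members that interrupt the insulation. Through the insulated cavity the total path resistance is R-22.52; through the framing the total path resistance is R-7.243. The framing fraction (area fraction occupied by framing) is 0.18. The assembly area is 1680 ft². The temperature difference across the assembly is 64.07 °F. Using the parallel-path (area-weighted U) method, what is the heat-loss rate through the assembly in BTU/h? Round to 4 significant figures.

U_eff = 0.82/22.52 + 0.18/7.243 = 0.036412 + 0.024852 = 0.061264
R_eff = 1/U_eff = 16.323 ft²·°F·h/BTU
Q = 1680 × 64.07 / 16.323 = 6594.3 BTU/h

6594 BTU/h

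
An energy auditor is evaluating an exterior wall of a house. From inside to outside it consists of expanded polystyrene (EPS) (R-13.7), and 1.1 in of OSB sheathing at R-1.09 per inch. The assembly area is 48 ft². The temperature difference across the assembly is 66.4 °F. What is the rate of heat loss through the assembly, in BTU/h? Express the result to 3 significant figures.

1.1 × 1.09 = 1.199
R_total = 13.7 + 1.199 = 14.9 ft²·°F·h/BTU
Q = A·ΔT/R = 48 × 66.4 / 14.9 = 213.9 BTU/h

214 BTU/h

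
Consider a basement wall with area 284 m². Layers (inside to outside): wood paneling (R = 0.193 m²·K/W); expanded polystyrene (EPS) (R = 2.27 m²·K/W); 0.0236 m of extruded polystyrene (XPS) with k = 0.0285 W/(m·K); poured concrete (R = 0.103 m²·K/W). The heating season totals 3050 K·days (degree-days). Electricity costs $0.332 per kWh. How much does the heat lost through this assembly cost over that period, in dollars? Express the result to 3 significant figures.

0.0236/0.0285 = 0.8281
R_total = 0.193 + 2.27 + 0.8281 + 0.103 = 3.394 m²·K/W
E = A × HDD × 24 / R / 1000 = 284 × 3050 × 24 / 3.394 / 1000 = 6125 kWh
Cost = 6125 × 0.332 = $2034

2030 dollars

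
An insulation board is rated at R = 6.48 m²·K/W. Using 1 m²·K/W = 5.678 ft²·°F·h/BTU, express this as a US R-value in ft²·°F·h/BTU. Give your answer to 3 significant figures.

R_US = 6.48 × 5.678 = 36.79

36.8 ft²·°F·h/BTU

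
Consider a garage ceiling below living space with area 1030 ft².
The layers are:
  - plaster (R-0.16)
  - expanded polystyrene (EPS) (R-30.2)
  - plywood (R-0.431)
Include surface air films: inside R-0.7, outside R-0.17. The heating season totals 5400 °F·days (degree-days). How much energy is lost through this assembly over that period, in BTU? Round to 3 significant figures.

4220000 BTU

R_total = 0.7 + 0.16 + 30.2 + 0.431 + 0.17 = 31.66 ft²·°F·h/BTU
E = A × HDD × 24 / R = 1030 × 5400 × 24 / 31.66 = 4216000 BTU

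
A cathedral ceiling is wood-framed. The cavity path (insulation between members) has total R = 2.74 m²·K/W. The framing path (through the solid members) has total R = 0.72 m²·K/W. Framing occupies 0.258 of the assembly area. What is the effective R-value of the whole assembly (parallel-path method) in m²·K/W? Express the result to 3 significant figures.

U_eff = 0.742/2.74 + 0.258/0.72 = 0.2708 + 0.3583 = 0.6291
R_eff = 1/U_eff = 1.589 m²·K/W

1.59 m²·K/W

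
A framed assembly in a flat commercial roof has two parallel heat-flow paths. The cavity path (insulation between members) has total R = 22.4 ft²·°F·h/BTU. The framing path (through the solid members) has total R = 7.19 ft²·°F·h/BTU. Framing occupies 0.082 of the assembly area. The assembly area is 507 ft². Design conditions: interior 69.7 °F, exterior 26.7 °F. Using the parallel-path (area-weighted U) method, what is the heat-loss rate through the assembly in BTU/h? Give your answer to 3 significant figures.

U_eff = 0.918/22.4 + 0.082/7.19 = 0.04098 + 0.0114 = 0.05239
R_eff = 1/U_eff = 19.09 ft²·°F·h/BTU
Q = 507 × (69.7 − 26.7) / 19.09 = 1142 BTU/h

1140 BTU/h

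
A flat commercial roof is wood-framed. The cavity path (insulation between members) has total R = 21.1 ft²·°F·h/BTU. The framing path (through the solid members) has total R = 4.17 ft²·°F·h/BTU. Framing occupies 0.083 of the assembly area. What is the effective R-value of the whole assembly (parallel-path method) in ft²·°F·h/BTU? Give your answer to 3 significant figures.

15.8 ft²·°F·h/BTU

U_eff = 0.917/21.1 + 0.083/4.17 = 0.04346 + 0.0199 = 0.06336
R_eff = 1/U_eff = 15.78 ft²·°F·h/BTU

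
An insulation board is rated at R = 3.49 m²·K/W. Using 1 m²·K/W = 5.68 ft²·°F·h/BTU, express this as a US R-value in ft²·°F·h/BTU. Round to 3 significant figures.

19.8 ft²·°F·h/BTU

R_US = 3.49 × 5.68 = 19.82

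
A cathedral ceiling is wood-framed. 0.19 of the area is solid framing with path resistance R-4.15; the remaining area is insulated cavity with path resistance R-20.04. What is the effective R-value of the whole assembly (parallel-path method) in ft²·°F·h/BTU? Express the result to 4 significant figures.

U_eff = 0.81/20.04 + 0.19/4.15 = 0.040419 + 0.045783 = 0.086202
R_eff = 1/U_eff = 11.601 ft²·°F·h/BTU

11.60 ft²·°F·h/BTU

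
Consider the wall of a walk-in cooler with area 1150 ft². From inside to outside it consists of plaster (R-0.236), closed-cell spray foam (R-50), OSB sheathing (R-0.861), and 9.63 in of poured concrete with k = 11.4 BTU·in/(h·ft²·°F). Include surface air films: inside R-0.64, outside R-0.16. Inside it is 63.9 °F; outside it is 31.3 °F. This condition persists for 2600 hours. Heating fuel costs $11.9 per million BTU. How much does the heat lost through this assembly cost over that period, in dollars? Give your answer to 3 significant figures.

22.0 dollars

9.63/11.4 = 0.8447
R_total = 0.64 + 0.236 + 50 + 0.861 + 0.8447 + 0.16 = 52.74 ft²·°F·h/BTU
Q = 1150 × (63.9 − 31.3) / 52.74 = 710.8 BTU/h
E = 710.8 × 2600 = 1848000 BTU
Cost = 1848000/10⁶ × 11.9 = $21.99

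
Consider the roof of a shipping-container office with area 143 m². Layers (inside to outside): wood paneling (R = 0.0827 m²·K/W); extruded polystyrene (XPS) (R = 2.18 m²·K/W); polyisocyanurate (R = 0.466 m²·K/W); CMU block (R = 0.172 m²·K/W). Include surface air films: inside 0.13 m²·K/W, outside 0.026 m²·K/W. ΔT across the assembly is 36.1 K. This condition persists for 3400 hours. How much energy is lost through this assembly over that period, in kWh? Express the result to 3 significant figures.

R_total = 0.13 + 0.0827 + 2.18 + 0.466 + 0.172 + 0.026 = 3.057 m²·K/W
Q = 143 × 36.1 / 3.057 = 1689 W
E = 1689 W × 3400 h / 1000 = 5742 kWh

5740 kWh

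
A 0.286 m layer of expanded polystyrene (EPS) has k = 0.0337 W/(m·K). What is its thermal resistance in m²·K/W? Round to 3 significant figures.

R = L/k = 0.286/0.0337 = 8.487 m²·K/W

8.49 m²·K/W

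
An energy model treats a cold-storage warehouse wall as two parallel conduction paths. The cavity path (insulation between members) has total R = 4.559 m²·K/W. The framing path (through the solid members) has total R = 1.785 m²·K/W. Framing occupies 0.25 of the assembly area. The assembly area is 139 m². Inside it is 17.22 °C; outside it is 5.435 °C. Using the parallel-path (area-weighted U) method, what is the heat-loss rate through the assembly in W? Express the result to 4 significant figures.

498.9 W

U_eff = 0.75/4.559 + 0.25/1.785 = 0.16451 + 0.14006 = 0.30457
R_eff = 1/U_eff = 3.2834 m²·K/W
Q = 139 × (17.22 − 5.435) / 3.2834 = 498.91 W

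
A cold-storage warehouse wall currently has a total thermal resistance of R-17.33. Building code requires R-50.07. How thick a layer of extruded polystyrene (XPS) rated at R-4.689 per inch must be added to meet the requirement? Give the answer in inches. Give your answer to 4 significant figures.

6.982 in

ΔR = 50.07 − 17.33 = 32.74 ft²·°F·h/BTU
L = ΔR / (R/in) = 32.74/4.689 = 6.9823 in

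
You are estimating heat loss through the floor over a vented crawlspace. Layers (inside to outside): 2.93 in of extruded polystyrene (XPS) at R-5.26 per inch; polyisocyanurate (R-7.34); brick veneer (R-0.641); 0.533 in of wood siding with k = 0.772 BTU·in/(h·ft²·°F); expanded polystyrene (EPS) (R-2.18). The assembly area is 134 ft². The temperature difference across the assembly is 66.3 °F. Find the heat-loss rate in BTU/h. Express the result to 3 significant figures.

338 BTU/h

2.93 × 5.26 = 15.41
0.533/0.772 = 0.6904
R_total = 15.41 + 7.34 + 0.641 + 0.6904 + 2.18 = 26.26 ft²·°F·h/BTU
Q = A·ΔT/R = 134 × 66.3 / 26.26 = 338.3 BTU/h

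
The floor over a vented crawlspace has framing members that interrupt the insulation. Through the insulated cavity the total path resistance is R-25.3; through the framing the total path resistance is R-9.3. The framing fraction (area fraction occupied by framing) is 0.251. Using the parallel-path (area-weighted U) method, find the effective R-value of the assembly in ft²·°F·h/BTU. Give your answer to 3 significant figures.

U_eff = 0.749/25.3 + 0.251/9.3 = 0.0296 + 0.02699 = 0.05659
R_eff = 1/U_eff = 17.67 ft²·°F·h/BTU

17.7 ft²·°F·h/BTU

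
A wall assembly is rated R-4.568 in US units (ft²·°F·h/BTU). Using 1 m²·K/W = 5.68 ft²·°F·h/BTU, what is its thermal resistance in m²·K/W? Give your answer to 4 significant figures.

0.8042 m²·K/W

R_SI = 4.568/5.68 = 0.80423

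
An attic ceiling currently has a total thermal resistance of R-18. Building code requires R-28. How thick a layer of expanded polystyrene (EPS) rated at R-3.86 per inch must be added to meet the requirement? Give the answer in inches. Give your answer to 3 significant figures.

2.59 in

ΔR = 28 − 18 = 10 ft²·°F·h/BTU
L = ΔR / (R/in) = 10/3.86 = 2.591 in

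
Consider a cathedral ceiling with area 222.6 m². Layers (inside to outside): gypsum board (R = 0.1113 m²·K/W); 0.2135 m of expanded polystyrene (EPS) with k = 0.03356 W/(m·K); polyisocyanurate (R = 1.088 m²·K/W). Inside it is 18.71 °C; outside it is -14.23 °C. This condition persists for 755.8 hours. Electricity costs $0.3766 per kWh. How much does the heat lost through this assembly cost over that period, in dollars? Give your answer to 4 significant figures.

276.0 dollars

0.2135/0.03356 = 6.3617
R_total = 0.1113 + 6.3617 + 1.088 = 7.561 m²·K/W
Q = 222.6 × (18.71 − (-14.23)) / 7.561 = 969.77 W
E = 969.77 W × 755.8 h / 1000 = 732.95 kWh
Cost = 732.95 × 0.3766 = $276.03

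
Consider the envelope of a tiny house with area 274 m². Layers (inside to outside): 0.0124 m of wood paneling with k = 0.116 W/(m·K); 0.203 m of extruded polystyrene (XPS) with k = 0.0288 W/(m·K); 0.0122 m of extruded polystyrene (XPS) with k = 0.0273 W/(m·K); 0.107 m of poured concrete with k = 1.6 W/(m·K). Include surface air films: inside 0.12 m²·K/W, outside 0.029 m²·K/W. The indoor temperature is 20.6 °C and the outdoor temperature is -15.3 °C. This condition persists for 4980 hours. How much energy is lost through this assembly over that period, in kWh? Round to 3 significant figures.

0.0124/0.116 = 0.1069
0.203/0.0288 = 7.049
0.0122/0.0273 = 0.4469
0.107/1.6 = 0.06687
R_total = 0.12 + 0.1069 + 7.049 + 0.4469 + 0.06687 + 0.029 = 7.818 m²·K/W
Q = 274 × (20.6 − (-15.3)) / 7.818 = 1258 W
E = 1258 W × 4980 h / 1000 = 6266 kWh

6270 kWh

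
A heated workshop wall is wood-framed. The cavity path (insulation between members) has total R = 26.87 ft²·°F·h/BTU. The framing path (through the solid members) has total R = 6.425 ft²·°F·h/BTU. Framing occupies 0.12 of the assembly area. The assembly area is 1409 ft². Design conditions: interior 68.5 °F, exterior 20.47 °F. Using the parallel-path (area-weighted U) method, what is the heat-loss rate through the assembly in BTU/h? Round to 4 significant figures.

3480 BTU/h

U_eff = 0.88/26.87 + 0.12/6.425 = 0.03275 + 0.018677 = 0.051427
R_eff = 1/U_eff = 19.445 ft²·°F·h/BTU
Q = 1409 × (68.5 − 20.47) / 19.445 = 3480.3 BTU/h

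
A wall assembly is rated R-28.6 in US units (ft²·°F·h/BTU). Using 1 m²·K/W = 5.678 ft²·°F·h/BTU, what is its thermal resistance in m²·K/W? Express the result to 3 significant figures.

5.04 m²·K/W

R_SI = 28.6/5.678 = 5.037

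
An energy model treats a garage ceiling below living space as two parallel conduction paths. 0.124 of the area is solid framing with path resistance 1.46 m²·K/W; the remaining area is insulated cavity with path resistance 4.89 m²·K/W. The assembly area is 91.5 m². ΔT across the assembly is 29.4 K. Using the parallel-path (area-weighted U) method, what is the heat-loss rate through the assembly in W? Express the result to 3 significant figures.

U_eff = 0.876/4.89 + 0.124/1.46 = 0.1791 + 0.08493 = 0.2641
R_eff = 1/U_eff = 3.787 m²·K/W
Q = 91.5 × 29.4 / 3.787 = 710.4 W

710 W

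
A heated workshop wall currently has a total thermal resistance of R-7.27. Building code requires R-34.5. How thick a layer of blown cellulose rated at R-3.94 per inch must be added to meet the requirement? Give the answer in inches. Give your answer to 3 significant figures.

ΔR = 34.5 − 7.27 = 27.23 ft²·°F·h/BTU
L = ΔR / (R/in) = 27.23/3.94 = 6.911 in

6.91 in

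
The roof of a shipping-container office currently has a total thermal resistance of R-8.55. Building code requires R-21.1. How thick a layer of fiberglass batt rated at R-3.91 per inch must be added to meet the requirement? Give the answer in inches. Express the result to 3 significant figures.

3.21 in

ΔR = 21.1 − 8.55 = 12.55 ft²·°F·h/BTU
L = ΔR / (R/in) = 12.55/3.91 = 3.21 in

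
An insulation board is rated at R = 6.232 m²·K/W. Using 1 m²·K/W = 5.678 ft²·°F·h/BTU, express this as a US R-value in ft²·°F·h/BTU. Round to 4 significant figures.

R_US = 6.232 × 5.678 = 35.385

35.39 ft²·°F·h/BTU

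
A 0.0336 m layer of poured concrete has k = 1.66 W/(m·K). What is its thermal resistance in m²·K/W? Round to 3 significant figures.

R = L/k = 0.0336/1.66 = 0.02024 m²·K/W

0.0202 m²·K/W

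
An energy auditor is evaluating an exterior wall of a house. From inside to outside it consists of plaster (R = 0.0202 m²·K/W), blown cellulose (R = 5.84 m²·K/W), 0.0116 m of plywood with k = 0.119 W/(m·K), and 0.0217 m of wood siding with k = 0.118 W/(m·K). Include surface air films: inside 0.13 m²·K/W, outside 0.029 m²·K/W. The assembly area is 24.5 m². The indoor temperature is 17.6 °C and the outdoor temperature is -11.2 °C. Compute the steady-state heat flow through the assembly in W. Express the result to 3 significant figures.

0.0116/0.119 = 0.09748
0.0217/0.118 = 0.1839
R_total = 0.13 + 0.0202 + 5.84 + 0.09748 + 0.1839 + 0.029 = 6.301 m²·K/W
Q = A·ΔT/R = 24.5 × (17.6 − (-11.2)) / 6.301 = 112 W

112 W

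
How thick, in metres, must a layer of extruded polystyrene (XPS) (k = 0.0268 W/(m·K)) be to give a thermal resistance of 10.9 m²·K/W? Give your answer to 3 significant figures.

0.292 m

L = R·k = 10.9 × 0.0268 = 0.2921 m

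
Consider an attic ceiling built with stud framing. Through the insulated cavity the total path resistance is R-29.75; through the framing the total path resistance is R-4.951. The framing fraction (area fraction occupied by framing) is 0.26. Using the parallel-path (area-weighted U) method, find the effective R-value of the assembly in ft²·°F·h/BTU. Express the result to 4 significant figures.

U_eff = 0.74/29.75 + 0.26/4.951 = 0.024874 + 0.052515 = 0.077389
R_eff = 1/U_eff = 12.922 ft²·°F·h/BTU

12.92 ft²·°F·h/BTU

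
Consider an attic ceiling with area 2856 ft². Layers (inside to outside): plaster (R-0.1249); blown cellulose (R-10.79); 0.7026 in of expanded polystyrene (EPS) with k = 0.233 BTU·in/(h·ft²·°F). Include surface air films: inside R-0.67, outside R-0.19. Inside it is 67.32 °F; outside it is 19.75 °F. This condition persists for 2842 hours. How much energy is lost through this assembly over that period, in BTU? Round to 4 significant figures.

0.7026/0.233 = 3.0155
R_total = 0.67 + 0.1249 + 10.79 + 3.0155 + 0.19 = 14.79 ft²·°F·h/BTU
Q = 2856 × (67.32 − 19.75) / 14.79 = 9185.7 BTU/h
E = 9185.7 × 2842 = 26106000 BTU

26110000 BTU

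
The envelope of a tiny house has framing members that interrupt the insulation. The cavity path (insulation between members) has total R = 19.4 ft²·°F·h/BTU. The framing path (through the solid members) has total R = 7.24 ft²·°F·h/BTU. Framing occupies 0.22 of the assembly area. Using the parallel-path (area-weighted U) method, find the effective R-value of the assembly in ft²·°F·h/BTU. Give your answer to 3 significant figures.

14.2 ft²·°F·h/BTU

U_eff = 0.78/19.4 + 0.22/7.24 = 0.04021 + 0.03039 = 0.07059
R_eff = 1/U_eff = 14.17 ft²·°F·h/BTU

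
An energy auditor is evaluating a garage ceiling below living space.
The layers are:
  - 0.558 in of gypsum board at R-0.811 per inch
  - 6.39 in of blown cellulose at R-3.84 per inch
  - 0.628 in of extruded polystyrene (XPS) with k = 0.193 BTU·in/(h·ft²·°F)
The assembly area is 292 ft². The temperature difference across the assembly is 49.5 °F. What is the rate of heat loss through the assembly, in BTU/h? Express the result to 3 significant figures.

0.558 × 0.811 = 0.4525
6.39 × 3.84 = 24.54
0.628/0.193 = 3.254
R_total = 0.4525 + 24.54 + 3.254 = 28.24 ft²·°F·h/BTU
Q = A·ΔT/R = 292 × 49.5 / 28.24 = 511.8 BTU/h

512 BTU/h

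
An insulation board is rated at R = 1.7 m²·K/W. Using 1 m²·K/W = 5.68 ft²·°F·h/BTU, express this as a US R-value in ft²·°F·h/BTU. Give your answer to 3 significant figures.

R_US = 1.7 × 5.68 = 9.656

9.66 ft²·°F·h/BTU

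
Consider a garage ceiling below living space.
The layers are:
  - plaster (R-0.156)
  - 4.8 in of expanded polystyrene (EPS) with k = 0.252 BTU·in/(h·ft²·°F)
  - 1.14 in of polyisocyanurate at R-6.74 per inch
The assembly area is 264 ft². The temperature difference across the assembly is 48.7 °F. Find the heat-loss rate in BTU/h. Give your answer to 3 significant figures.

478 BTU/h

4.8/0.252 = 19.05
1.14 × 6.74 = 7.684
R_total = 0.156 + 19.05 + 7.684 = 26.89 ft²·°F·h/BTU
Q = A·ΔT/R = 264 × 48.7 / 26.89 = 478.2 BTU/h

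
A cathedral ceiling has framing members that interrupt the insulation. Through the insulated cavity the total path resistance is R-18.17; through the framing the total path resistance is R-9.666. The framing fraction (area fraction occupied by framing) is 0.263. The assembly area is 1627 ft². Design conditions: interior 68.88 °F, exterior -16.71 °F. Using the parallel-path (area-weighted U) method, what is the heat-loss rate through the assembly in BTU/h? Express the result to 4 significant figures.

U_eff = 0.737/18.17 + 0.263/9.666 = 0.040561 + 0.027209 = 0.06777
R_eff = 1/U_eff = 14.756 ft²·°F·h/BTU
Q = 1627 × (68.88 − (-16.71)) / 14.756 = 9437.3 BTU/h

9437 BTU/h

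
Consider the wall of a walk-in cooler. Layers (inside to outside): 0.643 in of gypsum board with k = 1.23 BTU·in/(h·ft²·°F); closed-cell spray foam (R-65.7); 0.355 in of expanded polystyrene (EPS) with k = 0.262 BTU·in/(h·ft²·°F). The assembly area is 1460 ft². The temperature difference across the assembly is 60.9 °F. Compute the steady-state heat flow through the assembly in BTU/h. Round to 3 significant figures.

0.643/1.23 = 0.5228
0.355/0.262 = 1.355
R_total = 0.5228 + 65.7 + 1.355 = 67.58 ft²·°F·h/BTU
Q = A·ΔT/R = 1460 × 60.9 / 67.58 = 1316 BTU/h

1320 BTU/h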